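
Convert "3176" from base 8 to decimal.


Input: "3176" in base 8
Positional expansion:
  Digit '3' (value 3) x 8^3 = 1536
  Digit '1' (value 1) x 8^2 = 64
  Digit '7' (value 7) x 8^1 = 56
  Digit '6' (value 6) x 8^0 = 6
Sum = 1662

1662


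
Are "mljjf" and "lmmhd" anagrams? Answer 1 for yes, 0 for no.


Strings: "mljjf", "lmmhd"
Sorted first:  fjjlm
Sorted second: dhlmm
Differ at position 0: 'f' vs 'd' => not anagrams

0


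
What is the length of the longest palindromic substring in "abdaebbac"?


Input: "abdaebbac"
Checking substrings for palindromes:
  [5:7] "bb" (len 2) => palindrome
Longest palindromic substring: "bb" with length 2

2


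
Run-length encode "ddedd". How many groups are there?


Input: ddedd
Scanning for consecutive runs:
  Group 1: 'd' x 2 (positions 0-1)
  Group 2: 'e' x 1 (positions 2-2)
  Group 3: 'd' x 2 (positions 3-4)
Total groups: 3

3


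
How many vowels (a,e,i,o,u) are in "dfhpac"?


Input: dfhpac
Checking each character:
  'd' at position 0: consonant
  'f' at position 1: consonant
  'h' at position 2: consonant
  'p' at position 3: consonant
  'a' at position 4: vowel (running total: 1)
  'c' at position 5: consonant
Total vowels: 1

1


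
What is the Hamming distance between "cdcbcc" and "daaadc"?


Comparing "cdcbcc" and "daaadc" position by position:
  Position 0: 'c' vs 'd' => differ
  Position 1: 'd' vs 'a' => differ
  Position 2: 'c' vs 'a' => differ
  Position 3: 'b' vs 'a' => differ
  Position 4: 'c' vs 'd' => differ
  Position 5: 'c' vs 'c' => same
Total differences (Hamming distance): 5

5


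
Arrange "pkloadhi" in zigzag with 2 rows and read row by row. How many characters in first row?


Zigzag "pkloadhi" into 2 rows:
Placing characters:
  'p' => row 0
  'k' => row 1
  'l' => row 0
  'o' => row 1
  'a' => row 0
  'd' => row 1
  'h' => row 0
  'i' => row 1
Rows:
  Row 0: "plah"
  Row 1: "kodi"
First row length: 4

4


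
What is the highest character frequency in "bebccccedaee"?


Input: bebccccedaee
Character counts:
  'a': 1
  'b': 2
  'c': 4
  'd': 1
  'e': 4
Maximum frequency: 4

4


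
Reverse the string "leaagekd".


Input: leaagekd
Reading characters right to left:
  Position 7: 'd'
  Position 6: 'k'
  Position 5: 'e'
  Position 4: 'g'
  Position 3: 'a'
  Position 2: 'a'
  Position 1: 'e'
  Position 0: 'l'
Reversed: dkegaael

dkegaael


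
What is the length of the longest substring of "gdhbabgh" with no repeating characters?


Input: "gdhbabgh"
Sliding window (track last position of each char):
  Position 0 ('g'): window [0,0] length 1 -- new best
  Position 1 ('d'): window [0,1] length 2 -- new best
  Position 2 ('h'): window [0,2] length 3 -- new best
  Position 3 ('b'): window [0,3] length 4 -- new best
  Position 4 ('a'): window [0,4] length 5 -- new best
  Position 5 ('b'): repeat (last at 3), move window start to 4
  Position 5 ('b'): window [4,5] length 2
  Position 6 ('g'): window [4,6] length 3
  Position 7 ('h'): window [4,7] length 4
Longest substring with no repeats: "gdhba" with length 5

5


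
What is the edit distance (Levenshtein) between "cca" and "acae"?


Computing edit distance: "cca" -> "acae"
DP table:
           a    c    a    e
      0    1    2    3    4
  c   1    1    1    2    3
  c   2    2    1    2    3
  a   3    2    2    1    2
Edit distance = dp[3][4] = 2

2


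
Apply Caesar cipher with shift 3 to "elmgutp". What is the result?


Caesar cipher: shift "elmgutp" by 3
  'e' (pos 4) + 3 = pos 7 = 'h'
  'l' (pos 11) + 3 = pos 14 = 'o'
  'm' (pos 12) + 3 = pos 15 = 'p'
  'g' (pos 6) + 3 = pos 9 = 'j'
  'u' (pos 20) + 3 = pos 23 = 'x'
  't' (pos 19) + 3 = pos 22 = 'w'
  'p' (pos 15) + 3 = pos 18 = 's'
Result: hopjxws

hopjxws


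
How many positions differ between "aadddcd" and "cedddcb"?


Comparing "aadddcd" and "cedddcb" position by position:
  Position 0: 'a' vs 'c' => DIFFER
  Position 1: 'a' vs 'e' => DIFFER
  Position 2: 'd' vs 'd' => same
  Position 3: 'd' vs 'd' => same
  Position 4: 'd' vs 'd' => same
  Position 5: 'c' vs 'c' => same
  Position 6: 'd' vs 'b' => DIFFER
Positions that differ: 3

3


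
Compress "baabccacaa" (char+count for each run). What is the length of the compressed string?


Input: baabccacaa
Runs:
  'b' x 1 => "b1"
  'a' x 2 => "a2"
  'b' x 1 => "b1"
  'c' x 2 => "c2"
  'a' x 1 => "a1"
  'c' x 1 => "c1"
  'a' x 2 => "a2"
Compressed: "b1a2b1c2a1c1a2"
Compressed length: 14

14


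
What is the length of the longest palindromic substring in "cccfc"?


Input: "cccfc"
Checking substrings for palindromes:
  [0:3] "ccc" (len 3) => palindrome
  [2:5] "cfc" (len 3) => palindrome
  [0:2] "cc" (len 2) => palindrome
  [1:3] "cc" (len 2) => palindrome
Longest palindromic substring: "ccc" with length 3

3


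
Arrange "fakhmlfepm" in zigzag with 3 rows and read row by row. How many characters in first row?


Zigzag "fakhmlfepm" into 3 rows:
Placing characters:
  'f' => row 0
  'a' => row 1
  'k' => row 2
  'h' => row 1
  'm' => row 0
  'l' => row 1
  'f' => row 2
  'e' => row 1
  'p' => row 0
  'm' => row 1
Rows:
  Row 0: "fmp"
  Row 1: "ahlem"
  Row 2: "kf"
First row length: 3

3


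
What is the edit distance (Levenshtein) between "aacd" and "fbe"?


Computing edit distance: "aacd" -> "fbe"
DP table:
           f    b    e
      0    1    2    3
  a   1    1    2    3
  a   2    2    2    3
  c   3    3    3    3
  d   4    4    4    4
Edit distance = dp[4][3] = 4

4


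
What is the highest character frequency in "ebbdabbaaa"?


Input: ebbdabbaaa
Character counts:
  'a': 4
  'b': 4
  'd': 1
  'e': 1
Maximum frequency: 4

4


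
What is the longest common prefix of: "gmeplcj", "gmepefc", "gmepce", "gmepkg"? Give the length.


Words: gmeplcj, gmepefc, gmepce, gmepkg
  Position 0: all 'g' => match
  Position 1: all 'm' => match
  Position 2: all 'e' => match
  Position 3: all 'p' => match
  Position 4: ('l', 'e', 'c', 'k') => mismatch, stop
LCP = "gmep" (length 4)

4


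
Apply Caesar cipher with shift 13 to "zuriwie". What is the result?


Caesar cipher: shift "zuriwie" by 13
  'z' (pos 25) + 13 = pos 12 = 'm'
  'u' (pos 20) + 13 = pos 7 = 'h'
  'r' (pos 17) + 13 = pos 4 = 'e'
  'i' (pos 8) + 13 = pos 21 = 'v'
  'w' (pos 22) + 13 = pos 9 = 'j'
  'i' (pos 8) + 13 = pos 21 = 'v'
  'e' (pos 4) + 13 = pos 17 = 'r'
Result: mhevjvr

mhevjvr


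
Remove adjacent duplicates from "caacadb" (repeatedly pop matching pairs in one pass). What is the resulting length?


Input: caacadb
Stack-based adjacent duplicate removal:
  Read 'c': push. Stack: c
  Read 'a': push. Stack: ca
  Read 'a': matches stack top 'a' => pop. Stack: c
  Read 'c': matches stack top 'c' => pop. Stack: (empty)
  Read 'a': push. Stack: a
  Read 'd': push. Stack: ad
  Read 'b': push. Stack: adb
Final stack: "adb" (length 3)

3


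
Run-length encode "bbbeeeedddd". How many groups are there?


Input: bbbeeeedddd
Scanning for consecutive runs:
  Group 1: 'b' x 3 (positions 0-2)
  Group 2: 'e' x 4 (positions 3-6)
  Group 3: 'd' x 4 (positions 7-10)
Total groups: 3

3


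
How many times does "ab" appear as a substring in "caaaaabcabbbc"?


Searching for "ab" in "caaaaabcabbbc"
Scanning each position:
  Position 0: "ca" => no
  Position 1: "aa" => no
  Position 2: "aa" => no
  Position 3: "aa" => no
  Position 4: "aa" => no
  Position 5: "ab" => MATCH
  Position 6: "bc" => no
  Position 7: "ca" => no
  Position 8: "ab" => MATCH
  Position 9: "bb" => no
  Position 10: "bb" => no
  Position 11: "bc" => no
Total occurrences: 2

2


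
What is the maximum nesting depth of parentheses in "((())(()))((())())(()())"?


Input: "((())(()))((())())(()())"
Tracking depth:
  Position 0 '(': depth becomes 1
  Position 1 '(': depth becomes 2
  Position 2 '(': depth becomes 3
  Position 3 ')': depth becomes 2
  Position 4 ')': depth becomes 1
  Position 5 '(': depth becomes 2
  Position 6 '(': depth becomes 3
  Position 7 ')': depth becomes 2
  Position 8 ')': depth becomes 1
  Position 9 ')': depth becomes 0
  Position 10 '(': depth becomes 1
  Position 11 '(': depth becomes 2
  Position 12 '(': depth becomes 3
  Position 13 ')': depth becomes 2
  Position 14 ')': depth becomes 1
  Position 15 '(': depth becomes 2
  Position 16 ')': depth becomes 1
  Position 17 ')': depth becomes 0
  Position 18 '(': depth becomes 1
  Position 19 '(': depth becomes 2
  Position 20 ')': depth becomes 1
  Position 21 '(': depth becomes 2
  Position 22 ')': depth becomes 1
  Position 23 ')': depth becomes 0
Maximum depth reached: 3

3


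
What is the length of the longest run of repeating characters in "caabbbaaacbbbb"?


Input: "caabbbaaacbbbb"
Scanning for longest run:
  Position 1 ('a'): new char, reset run to 1
  Position 2 ('a'): continues run of 'a', length=2
  Position 3 ('b'): new char, reset run to 1
  Position 4 ('b'): continues run of 'b', length=2
  Position 5 ('b'): continues run of 'b', length=3
  Position 6 ('a'): new char, reset run to 1
  Position 7 ('a'): continues run of 'a', length=2
  Position 8 ('a'): continues run of 'a', length=3
  Position 9 ('c'): new char, reset run to 1
  Position 10 ('b'): new char, reset run to 1
  Position 11 ('b'): continues run of 'b', length=2
  Position 12 ('b'): continues run of 'b', length=3
  Position 13 ('b'): continues run of 'b', length=4
Longest run: 'b' with length 4

4


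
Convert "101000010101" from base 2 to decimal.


Input: "101000010101" in base 2
Positional expansion:
  Digit '1' (value 1) x 2^11 = 2048
  Digit '0' (value 0) x 2^10 = 0
  Digit '1' (value 1) x 2^9 = 512
  Digit '0' (value 0) x 2^8 = 0
  Digit '0' (value 0) x 2^7 = 0
  Digit '0' (value 0) x 2^6 = 0
  Digit '0' (value 0) x 2^5 = 0
  Digit '1' (value 1) x 2^4 = 16
  Digit '0' (value 0) x 2^3 = 0
  Digit '1' (value 1) x 2^2 = 4
  Digit '0' (value 0) x 2^1 = 0
  Digit '1' (value 1) x 2^0 = 1
Sum = 2581

2581


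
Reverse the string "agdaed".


Input: agdaed
Reading characters right to left:
  Position 5: 'd'
  Position 4: 'e'
  Position 3: 'a'
  Position 2: 'd'
  Position 1: 'g'
  Position 0: 'a'
Reversed: deadga

deadga


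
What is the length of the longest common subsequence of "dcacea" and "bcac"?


LCS of "dcacea" and "bcac"
DP table:
           b    c    a    c
      0    0    0    0    0
  d   0    0    0    0    0
  c   0    0    1    1    1
  a   0    0    1    2    2
  c   0    0    1    2    3
  e   0    0    1    2    3
  a   0    0    1    2    3
LCS length = dp[6][4] = 3

3


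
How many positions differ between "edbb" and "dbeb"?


Comparing "edbb" and "dbeb" position by position:
  Position 0: 'e' vs 'd' => DIFFER
  Position 1: 'd' vs 'b' => DIFFER
  Position 2: 'b' vs 'e' => DIFFER
  Position 3: 'b' vs 'b' => same
Positions that differ: 3

3


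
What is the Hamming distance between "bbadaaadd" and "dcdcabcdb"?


Comparing "bbadaaadd" and "dcdcabcdb" position by position:
  Position 0: 'b' vs 'd' => differ
  Position 1: 'b' vs 'c' => differ
  Position 2: 'a' vs 'd' => differ
  Position 3: 'd' vs 'c' => differ
  Position 4: 'a' vs 'a' => same
  Position 5: 'a' vs 'b' => differ
  Position 6: 'a' vs 'c' => differ
  Position 7: 'd' vs 'd' => same
  Position 8: 'd' vs 'b' => differ
Total differences (Hamming distance): 7

7


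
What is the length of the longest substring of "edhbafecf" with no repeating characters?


Input: "edhbafecf"
Sliding window (track last position of each char):
  Position 0 ('e'): window [0,0] length 1 -- new best
  Position 1 ('d'): window [0,1] length 2 -- new best
  Position 2 ('h'): window [0,2] length 3 -- new best
  Position 3 ('b'): window [0,3] length 4 -- new best
  Position 4 ('a'): window [0,4] length 5 -- new best
  Position 5 ('f'): window [0,5] length 6 -- new best
  Position 6 ('e'): repeat (last at 0), move window start to 1
  Position 6 ('e'): window [1,6] length 6
  Position 7 ('c'): window [1,7] length 7 -- new best
  Position 8 ('f'): repeat (last at 5), move window start to 6
  Position 8 ('f'): window [6,8] length 3
Longest substring with no repeats: "dhbafec" with length 7

7


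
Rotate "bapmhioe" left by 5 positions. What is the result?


Input: "bapmhioe", rotate left by 5
First 5 characters: "bapmh"
Remaining characters: "ioe"
Concatenate remaining + first: "ioe" + "bapmh" = "ioebapmh"

ioebapmh


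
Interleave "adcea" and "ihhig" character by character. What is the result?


Interleaving "adcea" and "ihhig":
  Position 0: 'a' from first, 'i' from second => "ai"
  Position 1: 'd' from first, 'h' from second => "dh"
  Position 2: 'c' from first, 'h' from second => "ch"
  Position 3: 'e' from first, 'i' from second => "ei"
  Position 4: 'a' from first, 'g' from second => "ag"
Result: aidhcheiag

aidhcheiag


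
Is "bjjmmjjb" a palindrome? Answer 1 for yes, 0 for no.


Input: bjjmmjjb
Reversed: bjjmmjjb
  Compare pos 0 ('b') with pos 7 ('b'): match
  Compare pos 1 ('j') with pos 6 ('j'): match
  Compare pos 2 ('j') with pos 5 ('j'): match
  Compare pos 3 ('m') with pos 4 ('m'): match
Result: palindrome

1


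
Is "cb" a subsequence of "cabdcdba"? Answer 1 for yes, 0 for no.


Check if "cb" is a subsequence of "cabdcdba"
Greedy scan:
  Position 0 ('c'): matches sub[0] = 'c'
  Position 1 ('a'): no match needed
  Position 2 ('b'): matches sub[1] = 'b'
  Position 3 ('d'): no match needed
  Position 4 ('c'): no match needed
  Position 5 ('d'): no match needed
  Position 6 ('b'): no match needed
  Position 7 ('a'): no match needed
All 2 characters matched => is a subsequence

1


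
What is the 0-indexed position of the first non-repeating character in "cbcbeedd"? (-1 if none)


Input: cbcbeedd
Character frequencies:
  'b': 2
  'c': 2
  'd': 2
  'e': 2
Scanning left to right for freq == 1:
  Position 0 ('c'): freq=2, skip
  Position 1 ('b'): freq=2, skip
  Position 2 ('c'): freq=2, skip
  Position 3 ('b'): freq=2, skip
  Position 4 ('e'): freq=2, skip
  Position 5 ('e'): freq=2, skip
  Position 6 ('d'): freq=2, skip
  Position 7 ('d'): freq=2, skip
  No unique character found => answer = -1

-1


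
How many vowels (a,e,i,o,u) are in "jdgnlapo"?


Input: jdgnlapo
Checking each character:
  'j' at position 0: consonant
  'd' at position 1: consonant
  'g' at position 2: consonant
  'n' at position 3: consonant
  'l' at position 4: consonant
  'a' at position 5: vowel (running total: 1)
  'p' at position 6: consonant
  'o' at position 7: vowel (running total: 2)
Total vowels: 2

2


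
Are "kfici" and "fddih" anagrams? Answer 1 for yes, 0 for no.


Strings: "kfici", "fddih"
Sorted first:  cfiik
Sorted second: ddfhi
Differ at position 0: 'c' vs 'd' => not anagrams

0


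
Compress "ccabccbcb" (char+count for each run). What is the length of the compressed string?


Input: ccabccbcb
Runs:
  'c' x 2 => "c2"
  'a' x 1 => "a1"
  'b' x 1 => "b1"
  'c' x 2 => "c2"
  'b' x 1 => "b1"
  'c' x 1 => "c1"
  'b' x 1 => "b1"
Compressed: "c2a1b1c2b1c1b1"
Compressed length: 14

14


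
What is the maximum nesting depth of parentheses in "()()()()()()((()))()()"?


Input: "()()()()()()((()))()()"
Tracking depth:
  Position 0 '(': depth becomes 1
  Position 1 ')': depth becomes 0
  Position 2 '(': depth becomes 1
  Position 3 ')': depth becomes 0
  Position 4 '(': depth becomes 1
  Position 5 ')': depth becomes 0
  Position 6 '(': depth becomes 1
  Position 7 ')': depth becomes 0
  Position 8 '(': depth becomes 1
  Position 9 ')': depth becomes 0
  Position 10 '(': depth becomes 1
  Position 11 ')': depth becomes 0
  Position 12 '(': depth becomes 1
  Position 13 '(': depth becomes 2
  Position 14 '(': depth becomes 3
  Position 15 ')': depth becomes 2
  Position 16 ')': depth becomes 1
  Position 17 ')': depth becomes 0
  Position 18 '(': depth becomes 1
  Position 19 ')': depth becomes 0
  Position 20 '(': depth becomes 1
  Position 21 ')': depth becomes 0
Maximum depth reached: 3

3


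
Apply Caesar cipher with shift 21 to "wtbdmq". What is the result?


Caesar cipher: shift "wtbdmq" by 21
  'w' (pos 22) + 21 = pos 17 = 'r'
  't' (pos 19) + 21 = pos 14 = 'o'
  'b' (pos 1) + 21 = pos 22 = 'w'
  'd' (pos 3) + 21 = pos 24 = 'y'
  'm' (pos 12) + 21 = pos 7 = 'h'
  'q' (pos 16) + 21 = pos 11 = 'l'
Result: rowyhl

rowyhl


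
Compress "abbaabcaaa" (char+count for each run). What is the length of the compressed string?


Input: abbaabcaaa
Runs:
  'a' x 1 => "a1"
  'b' x 2 => "b2"
  'a' x 2 => "a2"
  'b' x 1 => "b1"
  'c' x 1 => "c1"
  'a' x 3 => "a3"
Compressed: "a1b2a2b1c1a3"
Compressed length: 12

12


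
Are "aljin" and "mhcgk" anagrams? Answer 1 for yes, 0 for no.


Strings: "aljin", "mhcgk"
Sorted first:  aijln
Sorted second: cghkm
Differ at position 0: 'a' vs 'c' => not anagrams

0


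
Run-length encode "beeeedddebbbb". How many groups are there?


Input: beeeedddebbbb
Scanning for consecutive runs:
  Group 1: 'b' x 1 (positions 0-0)
  Group 2: 'e' x 4 (positions 1-4)
  Group 3: 'd' x 3 (positions 5-7)
  Group 4: 'e' x 1 (positions 8-8)
  Group 5: 'b' x 4 (positions 9-12)
Total groups: 5

5


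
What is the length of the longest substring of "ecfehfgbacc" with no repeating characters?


Input: "ecfehfgbacc"
Sliding window (track last position of each char):
  Position 0 ('e'): window [0,0] length 1 -- new best
  Position 1 ('c'): window [0,1] length 2 -- new best
  Position 2 ('f'): window [0,2] length 3 -- new best
  Position 3 ('e'): repeat (last at 0), move window start to 1
  Position 3 ('e'): window [1,3] length 3
  Position 4 ('h'): window [1,4] length 4 -- new best
  Position 5 ('f'): repeat (last at 2), move window start to 3
  Position 5 ('f'): window [3,5] length 3
  Position 6 ('g'): window [3,6] length 4
  Position 7 ('b'): window [3,7] length 5 -- new best
  Position 8 ('a'): window [3,8] length 6 -- new best
  Position 9 ('c'): window [3,9] length 7 -- new best
  Position 10 ('c'): repeat (last at 9), move window start to 10
  Position 10 ('c'): window [10,10] length 1
Longest substring with no repeats: "ehfgbac" with length 7

7


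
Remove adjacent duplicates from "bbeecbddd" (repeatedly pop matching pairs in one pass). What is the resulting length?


Input: bbeecbddd
Stack-based adjacent duplicate removal:
  Read 'b': push. Stack: b
  Read 'b': matches stack top 'b' => pop. Stack: (empty)
  Read 'e': push. Stack: e
  Read 'e': matches stack top 'e' => pop. Stack: (empty)
  Read 'c': push. Stack: c
  Read 'b': push. Stack: cb
  Read 'd': push. Stack: cbd
  Read 'd': matches stack top 'd' => pop. Stack: cb
  Read 'd': push. Stack: cbd
Final stack: "cbd" (length 3)

3


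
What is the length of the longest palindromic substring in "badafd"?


Input: "badafd"
Checking substrings for palindromes:
  [1:4] "ada" (len 3) => palindrome
Longest palindromic substring: "ada" with length 3

3


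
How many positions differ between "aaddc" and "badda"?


Comparing "aaddc" and "badda" position by position:
  Position 0: 'a' vs 'b' => DIFFER
  Position 1: 'a' vs 'a' => same
  Position 2: 'd' vs 'd' => same
  Position 3: 'd' vs 'd' => same
  Position 4: 'c' vs 'a' => DIFFER
Positions that differ: 2

2


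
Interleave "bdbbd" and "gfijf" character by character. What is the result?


Interleaving "bdbbd" and "gfijf":
  Position 0: 'b' from first, 'g' from second => "bg"
  Position 1: 'd' from first, 'f' from second => "df"
  Position 2: 'b' from first, 'i' from second => "bi"
  Position 3: 'b' from first, 'j' from second => "bj"
  Position 4: 'd' from first, 'f' from second => "df"
Result: bgdfbibjdf

bgdfbibjdf


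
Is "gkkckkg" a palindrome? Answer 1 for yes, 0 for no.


Input: gkkckkg
Reversed: gkkckkg
  Compare pos 0 ('g') with pos 6 ('g'): match
  Compare pos 1 ('k') with pos 5 ('k'): match
  Compare pos 2 ('k') with pos 4 ('k'): match
Result: palindrome

1


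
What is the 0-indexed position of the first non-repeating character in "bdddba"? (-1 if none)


Input: bdddba
Character frequencies:
  'a': 1
  'b': 2
  'd': 3
Scanning left to right for freq == 1:
  Position 0 ('b'): freq=2, skip
  Position 1 ('d'): freq=3, skip
  Position 2 ('d'): freq=3, skip
  Position 3 ('d'): freq=3, skip
  Position 4 ('b'): freq=2, skip
  Position 5 ('a'): unique! => answer = 5

5


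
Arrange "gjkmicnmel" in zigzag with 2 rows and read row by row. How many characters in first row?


Zigzag "gjkmicnmel" into 2 rows:
Placing characters:
  'g' => row 0
  'j' => row 1
  'k' => row 0
  'm' => row 1
  'i' => row 0
  'c' => row 1
  'n' => row 0
  'm' => row 1
  'e' => row 0
  'l' => row 1
Rows:
  Row 0: "gkine"
  Row 1: "jmcml"
First row length: 5

5


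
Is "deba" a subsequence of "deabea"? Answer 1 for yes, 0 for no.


Check if "deba" is a subsequence of "deabea"
Greedy scan:
  Position 0 ('d'): matches sub[0] = 'd'
  Position 1 ('e'): matches sub[1] = 'e'
  Position 2 ('a'): no match needed
  Position 3 ('b'): matches sub[2] = 'b'
  Position 4 ('e'): no match needed
  Position 5 ('a'): matches sub[3] = 'a'
All 4 characters matched => is a subsequence

1


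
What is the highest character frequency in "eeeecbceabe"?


Input: eeeecbceabe
Character counts:
  'a': 1
  'b': 2
  'c': 2
  'e': 6
Maximum frequency: 6

6


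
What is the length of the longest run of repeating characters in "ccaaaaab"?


Input: "ccaaaaab"
Scanning for longest run:
  Position 1 ('c'): continues run of 'c', length=2
  Position 2 ('a'): new char, reset run to 1
  Position 3 ('a'): continues run of 'a', length=2
  Position 4 ('a'): continues run of 'a', length=3
  Position 5 ('a'): continues run of 'a', length=4
  Position 6 ('a'): continues run of 'a', length=5
  Position 7 ('b'): new char, reset run to 1
Longest run: 'a' with length 5

5


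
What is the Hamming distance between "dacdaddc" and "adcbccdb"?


Comparing "dacdaddc" and "adcbccdb" position by position:
  Position 0: 'd' vs 'a' => differ
  Position 1: 'a' vs 'd' => differ
  Position 2: 'c' vs 'c' => same
  Position 3: 'd' vs 'b' => differ
  Position 4: 'a' vs 'c' => differ
  Position 5: 'd' vs 'c' => differ
  Position 6: 'd' vs 'd' => same
  Position 7: 'c' vs 'b' => differ
Total differences (Hamming distance): 6

6


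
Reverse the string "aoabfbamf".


Input: aoabfbamf
Reading characters right to left:
  Position 8: 'f'
  Position 7: 'm'
  Position 6: 'a'
  Position 5: 'b'
  Position 4: 'f'
  Position 3: 'b'
  Position 2: 'a'
  Position 1: 'o'
  Position 0: 'a'
Reversed: fmabfbaoa

fmabfbaoa


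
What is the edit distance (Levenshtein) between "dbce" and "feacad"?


Computing edit distance: "dbce" -> "feacad"
DP table:
           f    e    a    c    a    d
      0    1    2    3    4    5    6
  d   1    1    2    3    4    5    5
  b   2    2    2    3    4    5    6
  c   3    3    3    3    3    4    5
  e   4    4    3    4    4    4    5
Edit distance = dp[4][6] = 5

5


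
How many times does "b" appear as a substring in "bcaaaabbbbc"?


Searching for "b" in "bcaaaabbbbc"
Scanning each position:
  Position 0: "b" => MATCH
  Position 1: "c" => no
  Position 2: "a" => no
  Position 3: "a" => no
  Position 4: "a" => no
  Position 5: "a" => no
  Position 6: "b" => MATCH
  Position 7: "b" => MATCH
  Position 8: "b" => MATCH
  Position 9: "b" => MATCH
  Position 10: "c" => no
Total occurrences: 5

5


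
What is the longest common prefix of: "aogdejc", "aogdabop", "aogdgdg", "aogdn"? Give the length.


Words: aogdejc, aogdabop, aogdgdg, aogdn
  Position 0: all 'a' => match
  Position 1: all 'o' => match
  Position 2: all 'g' => match
  Position 3: all 'd' => match
  Position 4: ('e', 'a', 'g', 'n') => mismatch, stop
LCP = "aogd" (length 4)

4


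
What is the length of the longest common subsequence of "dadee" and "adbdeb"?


LCS of "dadee" and "adbdeb"
DP table:
           a    d    b    d    e    b
      0    0    0    0    0    0    0
  d   0    0    1    1    1    1    1
  a   0    1    1    1    1    1    1
  d   0    1    2    2    2    2    2
  e   0    1    2    2    2    3    3
  e   0    1    2    2    2    3    3
LCS length = dp[5][6] = 3

3


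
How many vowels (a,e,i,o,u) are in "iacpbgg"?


Input: iacpbgg
Checking each character:
  'i' at position 0: vowel (running total: 1)
  'a' at position 1: vowel (running total: 2)
  'c' at position 2: consonant
  'p' at position 3: consonant
  'b' at position 4: consonant
  'g' at position 5: consonant
  'g' at position 6: consonant
Total vowels: 2

2


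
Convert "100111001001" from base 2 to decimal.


Input: "100111001001" in base 2
Positional expansion:
  Digit '1' (value 1) x 2^11 = 2048
  Digit '0' (value 0) x 2^10 = 0
  Digit '0' (value 0) x 2^9 = 0
  Digit '1' (value 1) x 2^8 = 256
  Digit '1' (value 1) x 2^7 = 128
  Digit '1' (value 1) x 2^6 = 64
  Digit '0' (value 0) x 2^5 = 0
  Digit '0' (value 0) x 2^4 = 0
  Digit '1' (value 1) x 2^3 = 8
  Digit '0' (value 0) x 2^2 = 0
  Digit '0' (value 0) x 2^1 = 0
  Digit '1' (value 1) x 2^0 = 1
Sum = 2505

2505


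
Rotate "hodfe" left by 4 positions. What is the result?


Input: "hodfe", rotate left by 4
First 4 characters: "hodf"
Remaining characters: "e"
Concatenate remaining + first: "e" + "hodf" = "ehodf"

ehodf


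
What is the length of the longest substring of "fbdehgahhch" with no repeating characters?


Input: "fbdehgahhch"
Sliding window (track last position of each char):
  Position 0 ('f'): window [0,0] length 1 -- new best
  Position 1 ('b'): window [0,1] length 2 -- new best
  Position 2 ('d'): window [0,2] length 3 -- new best
  Position 3 ('e'): window [0,3] length 4 -- new best
  Position 4 ('h'): window [0,4] length 5 -- new best
  Position 5 ('g'): window [0,5] length 6 -- new best
  Position 6 ('a'): window [0,6] length 7 -- new best
  Position 7 ('h'): repeat (last at 4), move window start to 5
  Position 7 ('h'): window [5,7] length 3
  Position 8 ('h'): repeat (last at 7), move window start to 8
  Position 8 ('h'): window [8,8] length 1
  Position 9 ('c'): window [8,9] length 2
  Position 10 ('h'): repeat (last at 8), move window start to 9
  Position 10 ('h'): window [9,10] length 2
Longest substring with no repeats: "fbdehga" with length 7

7


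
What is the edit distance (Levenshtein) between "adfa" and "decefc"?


Computing edit distance: "adfa" -> "decefc"
DP table:
           d    e    c    e    f    c
      0    1    2    3    4    5    6
  a   1    1    2    3    4    5    6
  d   2    1    2    3    4    5    6
  f   3    2    2    3    4    4    5
  a   4    3    3    3    4    5    5
Edit distance = dp[4][6] = 5

5


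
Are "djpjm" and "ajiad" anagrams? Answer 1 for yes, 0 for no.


Strings: "djpjm", "ajiad"
Sorted first:  djjmp
Sorted second: aadij
Differ at position 0: 'd' vs 'a' => not anagrams

0


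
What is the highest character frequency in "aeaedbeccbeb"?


Input: aeaedbeccbeb
Character counts:
  'a': 2
  'b': 3
  'c': 2
  'd': 1
  'e': 4
Maximum frequency: 4

4


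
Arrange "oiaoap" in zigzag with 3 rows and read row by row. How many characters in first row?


Zigzag "oiaoap" into 3 rows:
Placing characters:
  'o' => row 0
  'i' => row 1
  'a' => row 2
  'o' => row 1
  'a' => row 0
  'p' => row 1
Rows:
  Row 0: "oa"
  Row 1: "iop"
  Row 2: "a"
First row length: 2

2


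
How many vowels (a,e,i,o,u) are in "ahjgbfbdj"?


Input: ahjgbfbdj
Checking each character:
  'a' at position 0: vowel (running total: 1)
  'h' at position 1: consonant
  'j' at position 2: consonant
  'g' at position 3: consonant
  'b' at position 4: consonant
  'f' at position 5: consonant
  'b' at position 6: consonant
  'd' at position 7: consonant
  'j' at position 8: consonant
Total vowels: 1

1


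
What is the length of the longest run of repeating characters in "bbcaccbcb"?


Input: "bbcaccbcb"
Scanning for longest run:
  Position 1 ('b'): continues run of 'b', length=2
  Position 2 ('c'): new char, reset run to 1
  Position 3 ('a'): new char, reset run to 1
  Position 4 ('c'): new char, reset run to 1
  Position 5 ('c'): continues run of 'c', length=2
  Position 6 ('b'): new char, reset run to 1
  Position 7 ('c'): new char, reset run to 1
  Position 8 ('b'): new char, reset run to 1
Longest run: 'b' with length 2

2


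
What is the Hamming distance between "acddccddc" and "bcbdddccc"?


Comparing "acddccddc" and "bcbdddccc" position by position:
  Position 0: 'a' vs 'b' => differ
  Position 1: 'c' vs 'c' => same
  Position 2: 'd' vs 'b' => differ
  Position 3: 'd' vs 'd' => same
  Position 4: 'c' vs 'd' => differ
  Position 5: 'c' vs 'd' => differ
  Position 6: 'd' vs 'c' => differ
  Position 7: 'd' vs 'c' => differ
  Position 8: 'c' vs 'c' => same
Total differences (Hamming distance): 6

6


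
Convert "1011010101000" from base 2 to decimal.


Input: "1011010101000" in base 2
Positional expansion:
  Digit '1' (value 1) x 2^12 = 4096
  Digit '0' (value 0) x 2^11 = 0
  Digit '1' (value 1) x 2^10 = 1024
  Digit '1' (value 1) x 2^9 = 512
  Digit '0' (value 0) x 2^8 = 0
  Digit '1' (value 1) x 2^7 = 128
  Digit '0' (value 0) x 2^6 = 0
  Digit '1' (value 1) x 2^5 = 32
  Digit '0' (value 0) x 2^4 = 0
  Digit '1' (value 1) x 2^3 = 8
  Digit '0' (value 0) x 2^2 = 0
  Digit '0' (value 0) x 2^1 = 0
  Digit '0' (value 0) x 2^0 = 0
Sum = 5800

5800


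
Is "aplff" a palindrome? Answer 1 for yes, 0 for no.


Input: aplff
Reversed: fflpa
  Compare pos 0 ('a') with pos 4 ('f'): MISMATCH
  Compare pos 1 ('p') with pos 3 ('f'): MISMATCH
Result: not a palindrome

0


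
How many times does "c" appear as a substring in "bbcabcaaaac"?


Searching for "c" in "bbcabcaaaac"
Scanning each position:
  Position 0: "b" => no
  Position 1: "b" => no
  Position 2: "c" => MATCH
  Position 3: "a" => no
  Position 4: "b" => no
  Position 5: "c" => MATCH
  Position 6: "a" => no
  Position 7: "a" => no
  Position 8: "a" => no
  Position 9: "a" => no
  Position 10: "c" => MATCH
Total occurrences: 3

3


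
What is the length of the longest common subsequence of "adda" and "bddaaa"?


LCS of "adda" and "bddaaa"
DP table:
           b    d    d    a    a    a
      0    0    0    0    0    0    0
  a   0    0    0    0    1    1    1
  d   0    0    1    1    1    1    1
  d   0    0    1    2    2    2    2
  a   0    0    1    2    3    3    3
LCS length = dp[4][6] = 3

3


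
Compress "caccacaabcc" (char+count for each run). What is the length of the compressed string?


Input: caccacaabcc
Runs:
  'c' x 1 => "c1"
  'a' x 1 => "a1"
  'c' x 2 => "c2"
  'a' x 1 => "a1"
  'c' x 1 => "c1"
  'a' x 2 => "a2"
  'b' x 1 => "b1"
  'c' x 2 => "c2"
Compressed: "c1a1c2a1c1a2b1c2"
Compressed length: 16

16


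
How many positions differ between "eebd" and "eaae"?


Comparing "eebd" and "eaae" position by position:
  Position 0: 'e' vs 'e' => same
  Position 1: 'e' vs 'a' => DIFFER
  Position 2: 'b' vs 'a' => DIFFER
  Position 3: 'd' vs 'e' => DIFFER
Positions that differ: 3

3


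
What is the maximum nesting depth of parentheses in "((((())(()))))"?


Input: "((((())(()))))"
Tracking depth:
  Position 0 '(': depth becomes 1
  Position 1 '(': depth becomes 2
  Position 2 '(': depth becomes 3
  Position 3 '(': depth becomes 4
  Position 4 '(': depth becomes 5
  Position 5 ')': depth becomes 4
  Position 6 ')': depth becomes 3
  Position 7 '(': depth becomes 4
  Position 8 '(': depth becomes 5
  Position 9 ')': depth becomes 4
  Position 10 ')': depth becomes 3
  Position 11 ')': depth becomes 2
  Position 12 ')': depth becomes 1
  Position 13 ')': depth becomes 0
Maximum depth reached: 5

5


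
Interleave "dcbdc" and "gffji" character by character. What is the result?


Interleaving "dcbdc" and "gffji":
  Position 0: 'd' from first, 'g' from second => "dg"
  Position 1: 'c' from first, 'f' from second => "cf"
  Position 2: 'b' from first, 'f' from second => "bf"
  Position 3: 'd' from first, 'j' from second => "dj"
  Position 4: 'c' from first, 'i' from second => "ci"
Result: dgcfbfdjci

dgcfbfdjci


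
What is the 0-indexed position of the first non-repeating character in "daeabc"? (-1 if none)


Input: daeabc
Character frequencies:
  'a': 2
  'b': 1
  'c': 1
  'd': 1
  'e': 1
Scanning left to right for freq == 1:
  Position 0 ('d'): unique! => answer = 0

0


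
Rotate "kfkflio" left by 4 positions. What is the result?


Input: "kfkflio", rotate left by 4
First 4 characters: "kfkf"
Remaining characters: "lio"
Concatenate remaining + first: "lio" + "kfkf" = "liokfkf"

liokfkf


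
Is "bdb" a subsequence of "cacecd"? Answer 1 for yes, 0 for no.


Check if "bdb" is a subsequence of "cacecd"
Greedy scan:
  Position 0 ('c'): no match needed
  Position 1 ('a'): no match needed
  Position 2 ('c'): no match needed
  Position 3 ('e'): no match needed
  Position 4 ('c'): no match needed
  Position 5 ('d'): no match needed
Only matched 0/3 characters => not a subsequence

0


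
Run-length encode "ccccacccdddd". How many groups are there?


Input: ccccacccdddd
Scanning for consecutive runs:
  Group 1: 'c' x 4 (positions 0-3)
  Group 2: 'a' x 1 (positions 4-4)
  Group 3: 'c' x 3 (positions 5-7)
  Group 4: 'd' x 4 (positions 8-11)
Total groups: 4

4


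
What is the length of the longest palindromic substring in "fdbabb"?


Input: "fdbabb"
Checking substrings for palindromes:
  [2:5] "bab" (len 3) => palindrome
  [4:6] "bb" (len 2) => palindrome
Longest palindromic substring: "bab" with length 3

3


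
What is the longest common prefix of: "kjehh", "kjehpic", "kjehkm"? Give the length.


Words: kjehh, kjehpic, kjehkm
  Position 0: all 'k' => match
  Position 1: all 'j' => match
  Position 2: all 'e' => match
  Position 3: all 'h' => match
  Position 4: ('h', 'p', 'k') => mismatch, stop
LCP = "kjeh" (length 4)

4


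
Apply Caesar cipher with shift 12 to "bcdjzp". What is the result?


Caesar cipher: shift "bcdjzp" by 12
  'b' (pos 1) + 12 = pos 13 = 'n'
  'c' (pos 2) + 12 = pos 14 = 'o'
  'd' (pos 3) + 12 = pos 15 = 'p'
  'j' (pos 9) + 12 = pos 21 = 'v'
  'z' (pos 25) + 12 = pos 11 = 'l'
  'p' (pos 15) + 12 = pos 1 = 'b'
Result: nopvlb

nopvlb


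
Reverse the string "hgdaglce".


Input: hgdaglce
Reading characters right to left:
  Position 7: 'e'
  Position 6: 'c'
  Position 5: 'l'
  Position 4: 'g'
  Position 3: 'a'
  Position 2: 'd'
  Position 1: 'g'
  Position 0: 'h'
Reversed: eclgadgh

eclgadgh


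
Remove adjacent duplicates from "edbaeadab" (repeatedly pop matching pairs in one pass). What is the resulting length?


Input: edbaeadab
Stack-based adjacent duplicate removal:
  Read 'e': push. Stack: e
  Read 'd': push. Stack: ed
  Read 'b': push. Stack: edb
  Read 'a': push. Stack: edba
  Read 'e': push. Stack: edbae
  Read 'a': push. Stack: edbaea
  Read 'd': push. Stack: edbaead
  Read 'a': push. Stack: edbaeada
  Read 'b': push. Stack: edbaeadab
Final stack: "edbaeadab" (length 9)

9


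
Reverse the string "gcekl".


Input: gcekl
Reading characters right to left:
  Position 4: 'l'
  Position 3: 'k'
  Position 2: 'e'
  Position 1: 'c'
  Position 0: 'g'
Reversed: lkecg

lkecg


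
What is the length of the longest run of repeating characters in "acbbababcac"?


Input: "acbbababcac"
Scanning for longest run:
  Position 1 ('c'): new char, reset run to 1
  Position 2 ('b'): new char, reset run to 1
  Position 3 ('b'): continues run of 'b', length=2
  Position 4 ('a'): new char, reset run to 1
  Position 5 ('b'): new char, reset run to 1
  Position 6 ('a'): new char, reset run to 1
  Position 7 ('b'): new char, reset run to 1
  Position 8 ('c'): new char, reset run to 1
  Position 9 ('a'): new char, reset run to 1
  Position 10 ('c'): new char, reset run to 1
Longest run: 'b' with length 2

2


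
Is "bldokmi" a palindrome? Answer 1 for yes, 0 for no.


Input: bldokmi
Reversed: imkodlb
  Compare pos 0 ('b') with pos 6 ('i'): MISMATCH
  Compare pos 1 ('l') with pos 5 ('m'): MISMATCH
  Compare pos 2 ('d') with pos 4 ('k'): MISMATCH
Result: not a palindrome

0


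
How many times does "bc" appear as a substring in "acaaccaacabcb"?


Searching for "bc" in "acaaccaacabcb"
Scanning each position:
  Position 0: "ac" => no
  Position 1: "ca" => no
  Position 2: "aa" => no
  Position 3: "ac" => no
  Position 4: "cc" => no
  Position 5: "ca" => no
  Position 6: "aa" => no
  Position 7: "ac" => no
  Position 8: "ca" => no
  Position 9: "ab" => no
  Position 10: "bc" => MATCH
  Position 11: "cb" => no
Total occurrences: 1

1


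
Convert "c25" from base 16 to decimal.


Input: "c25" in base 16
Positional expansion:
  Digit 'c' (value 12) x 16^2 = 3072
  Digit '2' (value 2) x 16^1 = 32
  Digit '5' (value 5) x 16^0 = 5
Sum = 3109

3109


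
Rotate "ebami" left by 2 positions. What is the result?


Input: "ebami", rotate left by 2
First 2 characters: "eb"
Remaining characters: "ami"
Concatenate remaining + first: "ami" + "eb" = "amieb"

amieb


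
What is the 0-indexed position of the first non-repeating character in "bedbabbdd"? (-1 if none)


Input: bedbabbdd
Character frequencies:
  'a': 1
  'b': 4
  'd': 3
  'e': 1
Scanning left to right for freq == 1:
  Position 0 ('b'): freq=4, skip
  Position 1 ('e'): unique! => answer = 1

1


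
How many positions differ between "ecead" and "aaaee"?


Comparing "ecead" and "aaaee" position by position:
  Position 0: 'e' vs 'a' => DIFFER
  Position 1: 'c' vs 'a' => DIFFER
  Position 2: 'e' vs 'a' => DIFFER
  Position 3: 'a' vs 'e' => DIFFER
  Position 4: 'd' vs 'e' => DIFFER
Positions that differ: 5

5


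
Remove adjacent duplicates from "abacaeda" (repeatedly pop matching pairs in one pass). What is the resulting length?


Input: abacaeda
Stack-based adjacent duplicate removal:
  Read 'a': push. Stack: a
  Read 'b': push. Stack: ab
  Read 'a': push. Stack: aba
  Read 'c': push. Stack: abac
  Read 'a': push. Stack: abaca
  Read 'e': push. Stack: abacae
  Read 'd': push. Stack: abacaed
  Read 'a': push. Stack: abacaeda
Final stack: "abacaeda" (length 8)

8


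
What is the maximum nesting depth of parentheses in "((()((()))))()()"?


Input: "((()((()))))()()"
Tracking depth:
  Position 0 '(': depth becomes 1
  Position 1 '(': depth becomes 2
  Position 2 '(': depth becomes 3
  Position 3 ')': depth becomes 2
  Position 4 '(': depth becomes 3
  Position 5 '(': depth becomes 4
  Position 6 '(': depth becomes 5
  Position 7 ')': depth becomes 4
  Position 8 ')': depth becomes 3
  Position 9 ')': depth becomes 2
  Position 10 ')': depth becomes 1
  Position 11 ')': depth becomes 0
  Position 12 '(': depth becomes 1
  Position 13 ')': depth becomes 0
  Position 14 '(': depth becomes 1
  Position 15 ')': depth becomes 0
Maximum depth reached: 5

5


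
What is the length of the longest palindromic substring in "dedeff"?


Input: "dedeff"
Checking substrings for palindromes:
  [0:3] "ded" (len 3) => palindrome
  [1:4] "ede" (len 3) => palindrome
  [4:6] "ff" (len 2) => palindrome
Longest palindromic substring: "ded" with length 3

3


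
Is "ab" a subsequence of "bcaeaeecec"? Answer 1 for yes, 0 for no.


Check if "ab" is a subsequence of "bcaeaeecec"
Greedy scan:
  Position 0 ('b'): no match needed
  Position 1 ('c'): no match needed
  Position 2 ('a'): matches sub[0] = 'a'
  Position 3 ('e'): no match needed
  Position 4 ('a'): no match needed
  Position 5 ('e'): no match needed
  Position 6 ('e'): no match needed
  Position 7 ('c'): no match needed
  Position 8 ('e'): no match needed
  Position 9 ('c'): no match needed
Only matched 1/2 characters => not a subsequence

0


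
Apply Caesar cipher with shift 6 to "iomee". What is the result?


Caesar cipher: shift "iomee" by 6
  'i' (pos 8) + 6 = pos 14 = 'o'
  'o' (pos 14) + 6 = pos 20 = 'u'
  'm' (pos 12) + 6 = pos 18 = 's'
  'e' (pos 4) + 6 = pos 10 = 'k'
  'e' (pos 4) + 6 = pos 10 = 'k'
Result: ouskk

ouskk


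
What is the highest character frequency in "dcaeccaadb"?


Input: dcaeccaadb
Character counts:
  'a': 3
  'b': 1
  'c': 3
  'd': 2
  'e': 1
Maximum frequency: 3

3


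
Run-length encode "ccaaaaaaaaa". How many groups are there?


Input: ccaaaaaaaaa
Scanning for consecutive runs:
  Group 1: 'c' x 2 (positions 0-1)
  Group 2: 'a' x 9 (positions 2-10)
Total groups: 2

2


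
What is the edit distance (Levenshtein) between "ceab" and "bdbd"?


Computing edit distance: "ceab" -> "bdbd"
DP table:
           b    d    b    d
      0    1    2    3    4
  c   1    1    2    3    4
  e   2    2    2    3    4
  a   3    3    3    3    4
  b   4    3    4    3    4
Edit distance = dp[4][4] = 4

4
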